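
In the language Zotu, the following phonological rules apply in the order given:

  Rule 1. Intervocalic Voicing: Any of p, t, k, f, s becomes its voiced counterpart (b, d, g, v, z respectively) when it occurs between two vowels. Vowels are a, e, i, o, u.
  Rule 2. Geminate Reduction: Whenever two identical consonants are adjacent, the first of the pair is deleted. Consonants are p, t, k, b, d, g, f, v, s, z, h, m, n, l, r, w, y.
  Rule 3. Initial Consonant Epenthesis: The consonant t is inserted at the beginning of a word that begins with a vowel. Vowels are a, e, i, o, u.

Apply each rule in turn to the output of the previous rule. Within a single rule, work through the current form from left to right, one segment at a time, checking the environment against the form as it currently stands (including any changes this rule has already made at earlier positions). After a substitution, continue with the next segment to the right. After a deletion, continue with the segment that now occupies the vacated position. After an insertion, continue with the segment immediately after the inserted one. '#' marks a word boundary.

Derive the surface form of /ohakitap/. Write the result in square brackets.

Rule 1 Intervocalic Voicing: [ohakitap] → [ohagidap]
Rule 2 Geminate Reduction: no change — [ohagidap]
Rule 3 Initial Consonant Epenthesis: [ohagidap] → [tohagidap]

[tohagidap]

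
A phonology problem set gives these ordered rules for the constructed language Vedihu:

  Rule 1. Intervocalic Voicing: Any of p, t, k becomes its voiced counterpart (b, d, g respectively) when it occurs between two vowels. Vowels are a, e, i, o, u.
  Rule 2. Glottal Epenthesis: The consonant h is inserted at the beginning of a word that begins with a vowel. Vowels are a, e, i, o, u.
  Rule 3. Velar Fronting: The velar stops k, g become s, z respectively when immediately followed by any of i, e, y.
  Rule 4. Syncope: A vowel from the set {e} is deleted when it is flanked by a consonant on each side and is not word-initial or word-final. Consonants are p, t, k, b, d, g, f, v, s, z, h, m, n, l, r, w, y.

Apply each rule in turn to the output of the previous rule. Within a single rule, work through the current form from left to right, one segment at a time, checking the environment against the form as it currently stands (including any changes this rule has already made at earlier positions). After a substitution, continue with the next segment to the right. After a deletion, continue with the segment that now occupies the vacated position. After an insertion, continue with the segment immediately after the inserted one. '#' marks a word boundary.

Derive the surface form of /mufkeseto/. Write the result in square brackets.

[mufssdo]

Rule 1 Intervocalic Voicing: [mufkeseto] → [mufkesedo]
Rule 2 Glottal Epenthesis: no change — [mufkesedo]
Rule 3 Velar Fronting: [mufkesedo] → [mufsesedo]
Rule 4 Syncope: [mufsesedo] → [mufssdo]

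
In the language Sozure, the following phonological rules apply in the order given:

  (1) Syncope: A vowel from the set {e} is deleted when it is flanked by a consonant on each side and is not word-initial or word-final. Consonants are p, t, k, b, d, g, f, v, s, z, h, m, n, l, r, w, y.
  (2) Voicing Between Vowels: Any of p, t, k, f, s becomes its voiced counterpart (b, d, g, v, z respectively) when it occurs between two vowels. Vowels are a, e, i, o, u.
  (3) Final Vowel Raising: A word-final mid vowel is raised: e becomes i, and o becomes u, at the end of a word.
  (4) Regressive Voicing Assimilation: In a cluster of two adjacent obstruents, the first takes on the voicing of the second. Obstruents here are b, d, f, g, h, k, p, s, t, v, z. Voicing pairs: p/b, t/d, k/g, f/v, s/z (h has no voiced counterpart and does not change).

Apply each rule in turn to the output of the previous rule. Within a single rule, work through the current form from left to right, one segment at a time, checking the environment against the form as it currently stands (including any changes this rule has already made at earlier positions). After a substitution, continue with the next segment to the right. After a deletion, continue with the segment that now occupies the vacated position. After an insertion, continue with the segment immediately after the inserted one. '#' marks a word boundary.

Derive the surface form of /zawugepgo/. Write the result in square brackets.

[zawukbgu]

(1) Syncope: [zawugepgo] → [zawugpgo]
(2) Voicing Between Vowels: no change — [zawugpgo]
(3) Final Vowel Raising: [zawugpgo] → [zawugpgu]
(4) Regressive Voicing Assimilation: [zawugpgu] → [zawukbgu]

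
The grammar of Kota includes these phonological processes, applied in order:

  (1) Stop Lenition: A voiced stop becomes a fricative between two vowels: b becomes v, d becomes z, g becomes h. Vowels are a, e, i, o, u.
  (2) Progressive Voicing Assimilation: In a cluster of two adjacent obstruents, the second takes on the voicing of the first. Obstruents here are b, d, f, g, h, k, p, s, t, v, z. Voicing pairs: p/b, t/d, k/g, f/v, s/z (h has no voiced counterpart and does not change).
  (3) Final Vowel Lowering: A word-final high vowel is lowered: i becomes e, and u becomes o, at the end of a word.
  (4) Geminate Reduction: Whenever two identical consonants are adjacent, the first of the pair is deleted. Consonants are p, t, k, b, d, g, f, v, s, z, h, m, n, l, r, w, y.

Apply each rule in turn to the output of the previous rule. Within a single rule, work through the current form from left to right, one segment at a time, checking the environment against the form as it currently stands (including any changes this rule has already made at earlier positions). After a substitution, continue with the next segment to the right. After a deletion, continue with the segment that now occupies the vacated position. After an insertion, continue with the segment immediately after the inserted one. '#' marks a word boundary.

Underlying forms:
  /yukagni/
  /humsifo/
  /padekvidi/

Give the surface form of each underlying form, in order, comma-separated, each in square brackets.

/yukagni/:
  (1) Stop Lenition: no change — [yukagni]
  (2) Progressive Voicing Assimilation: no change — [yukagni]
  (3) Final Vowel Lowering: [yukagni] → [yukagne]
  (4) Geminate Reduction: no change — [yukagne]
/humsifo/:
  (1) Stop Lenition: no change — [humsifo]
  (2) Progressive Voicing Assimilation: no change — [humsifo]
  (3) Final Vowel Lowering: no change — [humsifo]
  (4) Geminate Reduction: no change — [humsifo]
/padekvidi/:
  (1) Stop Lenition: [padekvidi] → [pazekvizi]
  (2) Progressive Voicing Assimilation: [pazekvizi] → [pazekfizi]
  (3) Final Vowel Lowering: [pazekfizi] → [pazekfize]
  (4) Geminate Reduction: no change — [pazekfize]

[yukagne], [humsifo], [pazekfize]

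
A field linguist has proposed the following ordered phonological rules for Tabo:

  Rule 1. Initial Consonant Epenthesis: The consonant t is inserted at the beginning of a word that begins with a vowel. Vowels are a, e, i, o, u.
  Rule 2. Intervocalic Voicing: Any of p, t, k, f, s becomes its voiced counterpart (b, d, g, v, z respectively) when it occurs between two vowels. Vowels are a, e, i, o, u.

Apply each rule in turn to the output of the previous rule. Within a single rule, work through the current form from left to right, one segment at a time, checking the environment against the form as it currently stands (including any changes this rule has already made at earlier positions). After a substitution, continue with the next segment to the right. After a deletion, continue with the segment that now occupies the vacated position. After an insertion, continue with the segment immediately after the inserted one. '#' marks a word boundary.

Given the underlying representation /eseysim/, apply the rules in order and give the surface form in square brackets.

[tezeysim]

Rule 1 Initial Consonant Epenthesis: [eseysim] → [teseysim]
Rule 2 Intervocalic Voicing: [teseysim] → [tezeysim]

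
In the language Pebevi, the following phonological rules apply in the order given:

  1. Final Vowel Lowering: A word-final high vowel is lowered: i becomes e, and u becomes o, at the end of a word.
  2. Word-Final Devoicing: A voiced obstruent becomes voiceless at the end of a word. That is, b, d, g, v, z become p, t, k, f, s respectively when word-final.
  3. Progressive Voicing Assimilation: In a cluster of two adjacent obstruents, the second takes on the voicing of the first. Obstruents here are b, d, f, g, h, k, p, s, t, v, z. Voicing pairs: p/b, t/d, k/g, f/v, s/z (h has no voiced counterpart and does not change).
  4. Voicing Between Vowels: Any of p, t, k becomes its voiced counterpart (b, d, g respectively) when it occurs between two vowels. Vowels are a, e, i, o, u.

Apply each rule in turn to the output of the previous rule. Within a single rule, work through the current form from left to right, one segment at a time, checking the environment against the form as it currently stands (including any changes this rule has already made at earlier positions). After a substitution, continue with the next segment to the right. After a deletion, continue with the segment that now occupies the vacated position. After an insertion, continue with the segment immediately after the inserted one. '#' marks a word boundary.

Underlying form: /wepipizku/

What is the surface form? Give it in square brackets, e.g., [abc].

1 Final Vowel Lowering: [wepipizku] → [wepipizko]
2 Word-Final Devoicing: no change — [wepipizko]
3 Progressive Voicing Assimilation: [wepipizko] → [wepipizgo]
4 Voicing Between Vowels: [wepipizgo] → [webibizgo]

[webibizgo]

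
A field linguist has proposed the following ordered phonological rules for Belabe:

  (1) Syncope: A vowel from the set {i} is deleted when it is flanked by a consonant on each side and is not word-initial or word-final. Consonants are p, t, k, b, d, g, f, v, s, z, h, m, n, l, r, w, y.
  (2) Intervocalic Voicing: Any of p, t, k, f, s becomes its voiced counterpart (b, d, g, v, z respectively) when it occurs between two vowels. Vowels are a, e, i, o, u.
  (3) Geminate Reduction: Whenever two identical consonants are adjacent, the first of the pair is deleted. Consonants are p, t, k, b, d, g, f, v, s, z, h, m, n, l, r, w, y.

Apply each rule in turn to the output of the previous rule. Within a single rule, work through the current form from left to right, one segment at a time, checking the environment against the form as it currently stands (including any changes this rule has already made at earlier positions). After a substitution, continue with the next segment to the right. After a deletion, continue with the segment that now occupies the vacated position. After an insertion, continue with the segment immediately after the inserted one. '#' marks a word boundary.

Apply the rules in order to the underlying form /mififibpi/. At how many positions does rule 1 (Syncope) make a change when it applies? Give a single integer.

(1) Syncope: [mififibpi] → [mffbpi]
(2) Intervocalic Voicing: no change — [mffbpi]
(3) Geminate Reduction: [mffbpi] → [mfbpi]
Rule 1 changed 3 position(s).

3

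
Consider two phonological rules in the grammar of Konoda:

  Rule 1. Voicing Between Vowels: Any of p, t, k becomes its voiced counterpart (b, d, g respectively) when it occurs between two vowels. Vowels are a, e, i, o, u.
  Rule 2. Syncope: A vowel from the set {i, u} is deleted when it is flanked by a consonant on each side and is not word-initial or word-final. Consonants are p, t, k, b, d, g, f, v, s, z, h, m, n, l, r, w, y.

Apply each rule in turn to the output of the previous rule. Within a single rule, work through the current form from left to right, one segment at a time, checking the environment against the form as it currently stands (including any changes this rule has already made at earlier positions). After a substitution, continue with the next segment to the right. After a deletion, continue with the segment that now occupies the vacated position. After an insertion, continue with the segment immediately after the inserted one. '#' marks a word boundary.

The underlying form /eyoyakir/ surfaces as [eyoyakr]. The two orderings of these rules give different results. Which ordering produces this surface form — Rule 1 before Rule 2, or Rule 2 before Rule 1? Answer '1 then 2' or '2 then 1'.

2 then 1

Order 1 then 2:
  1 Voicing Between Vowels: [eyoyakir] → [eyoyagir]
  2 Syncope: [eyoyagir] → [eyoyagr]
  result: [eyoyagr]
Order 2 then 1:
  2 Syncope: [eyoyakir] → [eyoyakr]
  1 Voicing Between Vowels: no change — [eyoyakr]
  result: [eyoyakr]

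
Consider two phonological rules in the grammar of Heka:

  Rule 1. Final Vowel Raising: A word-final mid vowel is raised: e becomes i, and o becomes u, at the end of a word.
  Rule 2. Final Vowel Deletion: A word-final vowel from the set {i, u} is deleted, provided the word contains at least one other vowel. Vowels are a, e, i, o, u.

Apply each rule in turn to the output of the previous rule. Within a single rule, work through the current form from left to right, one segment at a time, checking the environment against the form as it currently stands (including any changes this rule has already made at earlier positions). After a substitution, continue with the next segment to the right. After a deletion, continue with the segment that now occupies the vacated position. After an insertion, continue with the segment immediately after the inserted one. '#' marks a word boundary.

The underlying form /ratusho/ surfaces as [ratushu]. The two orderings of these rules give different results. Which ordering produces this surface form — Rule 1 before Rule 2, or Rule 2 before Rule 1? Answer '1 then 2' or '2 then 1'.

2 then 1

Order 1 then 2:
  1 Final Vowel Raising: [ratusho] → [ratushu]
  2 Final Vowel Deletion: [ratushu] → [ratush]
  result: [ratush]
Order 2 then 1:
  2 Final Vowel Deletion: no change — [ratusho]
  1 Final Vowel Raising: [ratusho] → [ratushu]
  result: [ratushu]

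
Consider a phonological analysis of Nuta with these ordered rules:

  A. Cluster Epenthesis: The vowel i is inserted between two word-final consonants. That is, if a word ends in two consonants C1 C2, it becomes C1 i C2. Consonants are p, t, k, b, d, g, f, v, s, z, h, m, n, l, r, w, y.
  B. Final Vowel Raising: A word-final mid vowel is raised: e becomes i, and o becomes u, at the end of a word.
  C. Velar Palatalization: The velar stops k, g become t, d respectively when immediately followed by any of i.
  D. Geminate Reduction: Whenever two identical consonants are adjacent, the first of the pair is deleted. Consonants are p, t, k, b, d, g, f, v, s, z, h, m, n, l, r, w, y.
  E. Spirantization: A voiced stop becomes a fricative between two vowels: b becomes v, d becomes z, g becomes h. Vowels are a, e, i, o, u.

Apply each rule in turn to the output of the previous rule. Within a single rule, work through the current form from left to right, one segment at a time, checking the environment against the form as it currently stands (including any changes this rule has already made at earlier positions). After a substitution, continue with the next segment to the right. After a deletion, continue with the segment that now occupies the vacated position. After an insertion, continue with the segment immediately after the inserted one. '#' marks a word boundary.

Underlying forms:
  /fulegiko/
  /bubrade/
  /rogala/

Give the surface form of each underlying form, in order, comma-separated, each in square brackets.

[fuleziku], [bubrazi], [rohala]

/fulegiko/:
  A Cluster Epenthesis: no change — [fulegiko]
  B Final Vowel Raising: [fulegiko] → [fulegiku]
  C Velar Palatalization: [fulegiku] → [fulediku]
  D Geminate Reduction: no change — [fulediku]
  E Spirantization: [fulediku] → [fuleziku]
/bubrade/:
  A Cluster Epenthesis: no change — [bubrade]
  B Final Vowel Raising: [bubrade] → [bubradi]
  C Velar Palatalization: no change — [bubradi]
  D Geminate Reduction: no change — [bubradi]
  E Spirantization: [bubradi] → [bubrazi]
/rogala/:
  A Cluster Epenthesis: no change — [rogala]
  B Final Vowel Raising: no change — [rogala]
  C Velar Palatalization: no change — [rogala]
  D Geminate Reduction: no change — [rogala]
  E Spirantization: [rogala] → [rohala]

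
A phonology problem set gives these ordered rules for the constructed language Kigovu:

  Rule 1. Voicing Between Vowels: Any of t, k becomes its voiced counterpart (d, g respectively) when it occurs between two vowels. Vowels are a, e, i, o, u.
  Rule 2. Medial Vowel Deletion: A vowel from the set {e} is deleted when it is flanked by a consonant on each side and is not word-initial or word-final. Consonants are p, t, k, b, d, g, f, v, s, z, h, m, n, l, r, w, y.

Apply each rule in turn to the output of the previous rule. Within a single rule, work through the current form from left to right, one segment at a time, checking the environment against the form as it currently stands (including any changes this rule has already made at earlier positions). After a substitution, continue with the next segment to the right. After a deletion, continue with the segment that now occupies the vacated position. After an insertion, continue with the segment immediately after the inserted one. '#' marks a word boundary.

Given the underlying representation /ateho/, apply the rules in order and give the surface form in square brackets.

Rule 1 Voicing Between Vowels: [ateho] → [adeho]
Rule 2 Medial Vowel Deletion: [adeho] → [adho]

[adho]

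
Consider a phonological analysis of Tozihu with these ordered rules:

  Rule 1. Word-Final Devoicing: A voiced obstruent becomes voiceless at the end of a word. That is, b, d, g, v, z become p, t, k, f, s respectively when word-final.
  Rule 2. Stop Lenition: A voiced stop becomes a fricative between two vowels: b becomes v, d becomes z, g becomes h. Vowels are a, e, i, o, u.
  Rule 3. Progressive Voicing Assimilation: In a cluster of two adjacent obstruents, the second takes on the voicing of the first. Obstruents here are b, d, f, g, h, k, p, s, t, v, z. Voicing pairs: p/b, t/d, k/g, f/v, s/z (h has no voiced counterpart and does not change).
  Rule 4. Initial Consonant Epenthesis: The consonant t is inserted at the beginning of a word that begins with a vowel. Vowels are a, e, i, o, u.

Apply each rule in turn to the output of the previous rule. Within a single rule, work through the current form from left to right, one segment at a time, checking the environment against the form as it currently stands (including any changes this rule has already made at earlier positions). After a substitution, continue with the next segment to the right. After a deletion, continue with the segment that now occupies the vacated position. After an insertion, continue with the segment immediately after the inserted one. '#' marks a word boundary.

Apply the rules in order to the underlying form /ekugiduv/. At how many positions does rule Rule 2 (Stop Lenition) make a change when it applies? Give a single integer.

Rule 1 Word-Final Devoicing: [ekugiduv] → [ekugiduf]
Rule 2 Stop Lenition: [ekugiduf] → [ekuhizuf]
Rule 3 Progressive Voicing Assimilation: no change — [ekuhizuf]
Rule 4 Initial Consonant Epenthesis: [ekuhizuf] → [tekuhizuf]
Rule Rule 2 changed 2 position(s).

2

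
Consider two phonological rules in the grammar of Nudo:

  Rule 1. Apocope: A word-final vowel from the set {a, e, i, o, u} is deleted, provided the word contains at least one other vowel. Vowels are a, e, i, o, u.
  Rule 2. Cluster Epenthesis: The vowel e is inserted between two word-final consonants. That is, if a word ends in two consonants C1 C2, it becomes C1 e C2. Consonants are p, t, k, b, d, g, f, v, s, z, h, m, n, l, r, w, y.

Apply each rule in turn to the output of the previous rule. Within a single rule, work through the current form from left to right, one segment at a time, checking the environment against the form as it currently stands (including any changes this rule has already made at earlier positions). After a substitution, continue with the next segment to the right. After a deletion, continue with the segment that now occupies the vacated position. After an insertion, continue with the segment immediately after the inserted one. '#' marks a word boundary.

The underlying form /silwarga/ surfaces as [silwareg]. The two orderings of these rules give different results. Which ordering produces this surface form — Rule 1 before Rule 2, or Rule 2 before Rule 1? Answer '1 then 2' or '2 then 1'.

1 then 2

Order 1 then 2:
  1 Apocope: [silwarga] → [silwarg]
  2 Cluster Epenthesis: [silwarg] → [silwareg]
  result: [silwareg]
Order 2 then 1:
  2 Cluster Epenthesis: no change — [silwarga]
  1 Apocope: [silwarga] → [silwarg]
  result: [silwarg]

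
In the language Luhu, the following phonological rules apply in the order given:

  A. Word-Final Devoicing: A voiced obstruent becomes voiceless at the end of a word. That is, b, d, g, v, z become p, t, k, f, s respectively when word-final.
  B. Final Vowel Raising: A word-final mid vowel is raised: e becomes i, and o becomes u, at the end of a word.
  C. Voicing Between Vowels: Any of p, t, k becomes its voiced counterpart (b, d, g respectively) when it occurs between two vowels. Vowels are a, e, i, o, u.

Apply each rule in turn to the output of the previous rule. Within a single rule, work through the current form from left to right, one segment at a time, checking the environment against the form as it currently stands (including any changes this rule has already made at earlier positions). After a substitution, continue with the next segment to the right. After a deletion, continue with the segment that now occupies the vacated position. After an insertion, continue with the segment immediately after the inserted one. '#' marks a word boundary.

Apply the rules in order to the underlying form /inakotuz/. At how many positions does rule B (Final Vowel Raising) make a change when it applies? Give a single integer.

0

A Word-Final Devoicing: [inakotuz] → [inakotus]
B Final Vowel Raising: no change — [inakotus]
C Voicing Between Vowels: [inakotus] → [inagodus]
Rule B changed 0 position(s).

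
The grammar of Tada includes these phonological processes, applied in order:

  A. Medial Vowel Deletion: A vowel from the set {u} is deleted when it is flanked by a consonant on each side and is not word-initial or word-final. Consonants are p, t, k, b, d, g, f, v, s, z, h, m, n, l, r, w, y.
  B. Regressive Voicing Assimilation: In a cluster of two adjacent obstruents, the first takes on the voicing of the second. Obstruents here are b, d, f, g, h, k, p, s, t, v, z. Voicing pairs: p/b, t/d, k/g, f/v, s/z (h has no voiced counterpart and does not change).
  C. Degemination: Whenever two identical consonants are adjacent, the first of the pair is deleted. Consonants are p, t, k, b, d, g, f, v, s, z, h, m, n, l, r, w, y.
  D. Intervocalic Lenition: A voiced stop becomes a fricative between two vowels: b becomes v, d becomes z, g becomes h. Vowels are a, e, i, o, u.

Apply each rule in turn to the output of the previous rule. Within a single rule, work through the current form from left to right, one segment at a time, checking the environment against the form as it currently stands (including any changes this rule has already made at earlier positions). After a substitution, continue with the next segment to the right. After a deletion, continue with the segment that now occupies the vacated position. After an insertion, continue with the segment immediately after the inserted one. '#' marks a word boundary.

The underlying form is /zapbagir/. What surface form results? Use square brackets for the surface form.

A Medial Vowel Deletion: no change — [zapbagir]
B Regressive Voicing Assimilation: [zapbagir] → [zabbagir]
C Degemination: [zabbagir] → [zabagir]
D Intervocalic Lenition: [zabagir] → [zavahir]

[zavahir]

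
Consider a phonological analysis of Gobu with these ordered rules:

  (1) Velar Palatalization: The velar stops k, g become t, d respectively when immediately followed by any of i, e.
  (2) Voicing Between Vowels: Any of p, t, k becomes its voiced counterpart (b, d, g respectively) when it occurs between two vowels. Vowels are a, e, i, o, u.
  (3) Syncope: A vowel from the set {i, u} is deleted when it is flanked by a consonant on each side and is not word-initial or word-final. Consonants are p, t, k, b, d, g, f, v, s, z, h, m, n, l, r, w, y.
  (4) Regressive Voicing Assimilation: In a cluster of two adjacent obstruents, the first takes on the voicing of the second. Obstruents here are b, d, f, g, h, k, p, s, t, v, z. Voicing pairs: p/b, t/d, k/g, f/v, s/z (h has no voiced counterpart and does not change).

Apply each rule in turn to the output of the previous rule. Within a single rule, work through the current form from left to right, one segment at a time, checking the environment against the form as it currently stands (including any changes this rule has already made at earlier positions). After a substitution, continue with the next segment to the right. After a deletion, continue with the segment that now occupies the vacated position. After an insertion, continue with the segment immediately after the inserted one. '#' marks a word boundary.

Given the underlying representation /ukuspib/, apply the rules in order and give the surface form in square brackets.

(1) Velar Palatalization: no change — [ukuspib]
(2) Voicing Between Vowels: [ukuspib] → [uguspib]
(3) Syncope: [uguspib] → [ugspb]
(4) Regressive Voicing Assimilation: [ugspb] → [uksbb]

[uksbb]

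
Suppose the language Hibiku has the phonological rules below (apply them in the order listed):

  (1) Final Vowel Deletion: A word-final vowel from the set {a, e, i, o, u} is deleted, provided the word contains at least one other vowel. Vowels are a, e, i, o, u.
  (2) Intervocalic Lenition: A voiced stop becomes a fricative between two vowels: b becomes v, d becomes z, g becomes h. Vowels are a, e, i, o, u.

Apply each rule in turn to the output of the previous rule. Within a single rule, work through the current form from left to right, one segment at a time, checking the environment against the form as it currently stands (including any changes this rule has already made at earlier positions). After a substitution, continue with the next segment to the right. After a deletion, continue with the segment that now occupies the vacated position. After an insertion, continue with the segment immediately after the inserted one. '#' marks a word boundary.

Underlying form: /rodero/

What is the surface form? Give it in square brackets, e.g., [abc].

(1) Final Vowel Deletion: [rodero] → [roder]
(2) Intervocalic Lenition: [roder] → [rozer]

[rozer]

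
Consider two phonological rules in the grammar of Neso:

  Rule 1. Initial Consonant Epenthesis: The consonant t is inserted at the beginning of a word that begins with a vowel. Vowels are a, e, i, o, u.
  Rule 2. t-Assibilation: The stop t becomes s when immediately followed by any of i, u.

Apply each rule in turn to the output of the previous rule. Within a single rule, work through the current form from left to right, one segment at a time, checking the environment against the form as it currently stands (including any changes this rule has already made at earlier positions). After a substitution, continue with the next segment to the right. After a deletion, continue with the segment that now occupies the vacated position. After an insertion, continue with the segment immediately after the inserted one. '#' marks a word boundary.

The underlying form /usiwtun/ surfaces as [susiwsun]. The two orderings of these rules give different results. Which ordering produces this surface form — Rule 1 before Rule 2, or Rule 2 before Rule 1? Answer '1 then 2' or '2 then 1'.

Order 1 then 2:
  1 Initial Consonant Epenthesis: [usiwtun] → [tusiwtun]
  2 t-Assibilation: [tusiwtun] → [susiwsun]
  result: [susiwsun]
Order 2 then 1:
  2 t-Assibilation: [usiwtun] → [usiwsun]
  1 Initial Consonant Epenthesis: [usiwsun] → [tusiwsun]
  result: [tusiwsun]

1 then 2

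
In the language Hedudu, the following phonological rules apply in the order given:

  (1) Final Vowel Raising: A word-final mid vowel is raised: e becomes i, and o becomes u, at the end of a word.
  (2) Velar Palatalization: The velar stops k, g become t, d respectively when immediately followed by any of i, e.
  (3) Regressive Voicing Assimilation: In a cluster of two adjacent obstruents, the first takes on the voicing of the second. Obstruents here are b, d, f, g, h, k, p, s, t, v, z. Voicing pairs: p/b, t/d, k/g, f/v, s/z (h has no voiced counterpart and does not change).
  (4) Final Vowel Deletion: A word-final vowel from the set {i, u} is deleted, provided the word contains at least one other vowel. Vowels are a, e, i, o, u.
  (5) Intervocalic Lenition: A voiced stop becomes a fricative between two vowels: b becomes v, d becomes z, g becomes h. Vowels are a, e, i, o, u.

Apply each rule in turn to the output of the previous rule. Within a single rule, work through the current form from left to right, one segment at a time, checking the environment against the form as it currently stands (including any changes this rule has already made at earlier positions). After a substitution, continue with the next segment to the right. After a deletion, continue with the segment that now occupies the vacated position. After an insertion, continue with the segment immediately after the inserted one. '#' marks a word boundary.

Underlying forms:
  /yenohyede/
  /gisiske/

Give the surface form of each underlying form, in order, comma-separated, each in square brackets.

/yenohyede/:
  (1) Final Vowel Raising: [yenohyede] → [yenohyedi]
  (2) Velar Palatalization: no change — [yenohyedi]
  (3) Regressive Voicing Assimilation: no change — [yenohyedi]
  (4) Final Vowel Deletion: [yenohyedi] → [yenohyed]
  (5) Intervocalic Lenition: no change — [yenohyed]
/gisiske/:
  (1) Final Vowel Raising: [gisiske] → [gisiski]
  (2) Velar Palatalization: [gisiski] → [disisti]
  (3) Regressive Voicing Assimilation: no change — [disisti]
  (4) Final Vowel Deletion: [disisti] → [disist]
  (5) Intervocalic Lenition: no change — [disist]

[yenohyed], [disist]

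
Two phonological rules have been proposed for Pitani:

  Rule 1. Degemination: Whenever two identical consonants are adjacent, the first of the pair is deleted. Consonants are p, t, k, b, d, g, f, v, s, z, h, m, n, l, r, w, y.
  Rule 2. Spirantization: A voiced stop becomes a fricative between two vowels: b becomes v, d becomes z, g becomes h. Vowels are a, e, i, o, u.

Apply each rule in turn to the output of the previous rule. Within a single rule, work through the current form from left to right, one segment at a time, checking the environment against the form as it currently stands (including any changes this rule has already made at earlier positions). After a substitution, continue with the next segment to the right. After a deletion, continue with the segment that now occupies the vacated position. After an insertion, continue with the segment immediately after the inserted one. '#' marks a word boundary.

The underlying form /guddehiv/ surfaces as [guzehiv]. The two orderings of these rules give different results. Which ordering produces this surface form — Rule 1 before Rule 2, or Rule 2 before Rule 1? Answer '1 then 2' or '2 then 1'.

1 then 2

Order 1 then 2:
  1 Degemination: [guddehiv] → [gudehiv]
  2 Spirantization: [gudehiv] → [guzehiv]
  result: [guzehiv]
Order 2 then 1:
  2 Spirantization: no change — [guddehiv]
  1 Degemination: [guddehiv] → [gudehiv]
  result: [gudehiv]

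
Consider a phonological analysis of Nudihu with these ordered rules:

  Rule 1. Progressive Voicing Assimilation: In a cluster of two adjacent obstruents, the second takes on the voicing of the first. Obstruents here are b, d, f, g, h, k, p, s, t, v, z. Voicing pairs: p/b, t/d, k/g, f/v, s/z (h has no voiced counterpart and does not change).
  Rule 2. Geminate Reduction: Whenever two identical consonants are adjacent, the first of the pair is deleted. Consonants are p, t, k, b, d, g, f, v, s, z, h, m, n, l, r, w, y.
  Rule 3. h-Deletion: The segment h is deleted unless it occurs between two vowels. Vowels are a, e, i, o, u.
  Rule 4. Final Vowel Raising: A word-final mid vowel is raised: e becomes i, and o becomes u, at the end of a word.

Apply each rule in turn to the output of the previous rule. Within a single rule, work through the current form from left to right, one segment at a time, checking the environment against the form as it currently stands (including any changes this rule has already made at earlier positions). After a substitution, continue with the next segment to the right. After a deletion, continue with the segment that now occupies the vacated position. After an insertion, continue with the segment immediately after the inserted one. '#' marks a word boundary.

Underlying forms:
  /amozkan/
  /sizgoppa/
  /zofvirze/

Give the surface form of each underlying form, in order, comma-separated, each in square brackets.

/amozkan/:
  Rule 1 Progressive Voicing Assimilation: [amozkan] → [amozgan]
  Rule 2 Geminate Reduction: no change — [amozgan]
  Rule 3 h-Deletion: no change — [amozgan]
  Rule 4 Final Vowel Raising: no change — [amozgan]
/sizgoppa/:
  Rule 1 Progressive Voicing Assimilation: no change — [sizgoppa]
  Rule 2 Geminate Reduction: [sizgoppa] → [sizgopa]
  Rule 3 h-Deletion: no change — [sizgopa]
  Rule 4 Final Vowel Raising: no change — [sizgopa]
/zofvirze/:
  Rule 1 Progressive Voicing Assimilation: [zofvirze] → [zoffirze]
  Rule 2 Geminate Reduction: [zoffirze] → [zofirze]
  Rule 3 h-Deletion: no change — [zofirze]
  Rule 4 Final Vowel Raising: [zofirze] → [zofirzi]

[amozgan], [sizgopa], [zofirzi]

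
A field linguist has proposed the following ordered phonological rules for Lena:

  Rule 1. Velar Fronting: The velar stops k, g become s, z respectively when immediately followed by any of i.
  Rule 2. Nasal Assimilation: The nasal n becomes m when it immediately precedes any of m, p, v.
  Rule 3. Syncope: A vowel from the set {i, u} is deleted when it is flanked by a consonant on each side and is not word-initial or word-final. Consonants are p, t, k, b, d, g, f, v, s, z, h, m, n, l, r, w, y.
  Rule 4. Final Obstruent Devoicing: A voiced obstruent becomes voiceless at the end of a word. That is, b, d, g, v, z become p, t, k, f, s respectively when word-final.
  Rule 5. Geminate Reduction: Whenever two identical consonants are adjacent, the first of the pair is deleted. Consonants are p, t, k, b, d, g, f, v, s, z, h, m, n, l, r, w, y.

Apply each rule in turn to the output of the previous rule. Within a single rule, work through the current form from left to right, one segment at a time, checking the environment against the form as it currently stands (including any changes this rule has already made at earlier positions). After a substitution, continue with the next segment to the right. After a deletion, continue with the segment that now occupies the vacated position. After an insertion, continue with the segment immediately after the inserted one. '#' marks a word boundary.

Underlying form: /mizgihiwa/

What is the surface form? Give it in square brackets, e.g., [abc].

Rule 1 Velar Fronting: [mizgihiwa] → [mizzihiwa]
Rule 2 Nasal Assimilation: no change — [mizzihiwa]
Rule 3 Syncope: [mizzihiwa] → [mzzhwa]
Rule 4 Final Obstruent Devoicing: no change — [mzzhwa]
Rule 5 Geminate Reduction: [mzzhwa] → [mzhwa]

[mzhwa]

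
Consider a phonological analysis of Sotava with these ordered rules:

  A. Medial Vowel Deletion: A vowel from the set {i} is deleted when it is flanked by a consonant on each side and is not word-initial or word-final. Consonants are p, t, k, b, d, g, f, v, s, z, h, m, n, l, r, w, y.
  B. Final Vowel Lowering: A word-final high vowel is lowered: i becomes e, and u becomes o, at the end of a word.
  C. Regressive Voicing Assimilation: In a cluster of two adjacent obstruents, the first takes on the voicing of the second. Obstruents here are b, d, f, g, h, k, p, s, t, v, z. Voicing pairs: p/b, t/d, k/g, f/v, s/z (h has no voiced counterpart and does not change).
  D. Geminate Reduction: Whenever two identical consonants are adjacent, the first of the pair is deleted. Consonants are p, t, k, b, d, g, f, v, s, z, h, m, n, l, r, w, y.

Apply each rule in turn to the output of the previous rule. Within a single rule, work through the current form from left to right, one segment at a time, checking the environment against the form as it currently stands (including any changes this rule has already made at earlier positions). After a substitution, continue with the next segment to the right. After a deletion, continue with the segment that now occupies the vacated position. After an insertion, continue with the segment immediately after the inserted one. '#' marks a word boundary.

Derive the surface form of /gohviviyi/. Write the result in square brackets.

[gohvye]

A Medial Vowel Deletion: [gohviviyi] → [gohvvyi]
B Final Vowel Lowering: [gohvvyi] → [gohvvye]
C Regressive Voicing Assimilation: no change — [gohvvye]
D Geminate Reduction: [gohvvye] → [gohvye]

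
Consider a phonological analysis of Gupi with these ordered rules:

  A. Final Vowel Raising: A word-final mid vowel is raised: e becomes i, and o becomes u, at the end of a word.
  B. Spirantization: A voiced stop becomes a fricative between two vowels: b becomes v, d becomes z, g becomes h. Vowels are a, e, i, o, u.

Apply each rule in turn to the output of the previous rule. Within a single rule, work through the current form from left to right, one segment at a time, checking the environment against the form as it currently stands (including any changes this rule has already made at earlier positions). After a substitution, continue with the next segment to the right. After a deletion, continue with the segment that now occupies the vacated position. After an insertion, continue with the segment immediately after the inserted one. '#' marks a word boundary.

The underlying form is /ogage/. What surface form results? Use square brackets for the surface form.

[ohahi]

A Final Vowel Raising: [ogage] → [ogagi]
B Spirantization: [ogagi] → [ohahi]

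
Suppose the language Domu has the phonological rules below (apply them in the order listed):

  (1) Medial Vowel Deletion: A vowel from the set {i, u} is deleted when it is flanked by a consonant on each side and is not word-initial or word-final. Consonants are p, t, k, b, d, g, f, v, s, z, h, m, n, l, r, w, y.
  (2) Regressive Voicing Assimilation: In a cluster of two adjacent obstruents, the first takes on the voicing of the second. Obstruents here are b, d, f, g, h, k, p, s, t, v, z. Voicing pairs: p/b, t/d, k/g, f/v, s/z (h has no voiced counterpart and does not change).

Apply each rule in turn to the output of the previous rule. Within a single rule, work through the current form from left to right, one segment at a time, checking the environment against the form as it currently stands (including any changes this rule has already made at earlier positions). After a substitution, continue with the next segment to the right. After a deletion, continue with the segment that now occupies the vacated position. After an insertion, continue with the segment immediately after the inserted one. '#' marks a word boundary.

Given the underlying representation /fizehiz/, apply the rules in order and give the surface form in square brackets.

[vzehz]

(1) Medial Vowel Deletion: [fizehiz] → [fzehz]
(2) Regressive Voicing Assimilation: [fzehz] → [vzehz]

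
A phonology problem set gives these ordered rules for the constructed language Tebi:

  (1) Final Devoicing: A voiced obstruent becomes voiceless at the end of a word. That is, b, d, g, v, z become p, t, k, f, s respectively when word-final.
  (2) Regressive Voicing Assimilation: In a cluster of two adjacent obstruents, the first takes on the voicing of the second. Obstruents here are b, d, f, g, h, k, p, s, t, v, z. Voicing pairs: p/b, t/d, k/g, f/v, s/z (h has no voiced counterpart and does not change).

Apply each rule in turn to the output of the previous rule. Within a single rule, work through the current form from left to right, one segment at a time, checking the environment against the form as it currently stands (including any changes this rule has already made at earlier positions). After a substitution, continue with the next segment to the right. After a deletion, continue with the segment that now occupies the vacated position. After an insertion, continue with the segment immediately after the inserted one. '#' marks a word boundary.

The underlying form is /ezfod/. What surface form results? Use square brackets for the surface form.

(1) Final Devoicing: [ezfod] → [ezfot]
(2) Regressive Voicing Assimilation: [ezfot] → [esfot]

[esfot]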